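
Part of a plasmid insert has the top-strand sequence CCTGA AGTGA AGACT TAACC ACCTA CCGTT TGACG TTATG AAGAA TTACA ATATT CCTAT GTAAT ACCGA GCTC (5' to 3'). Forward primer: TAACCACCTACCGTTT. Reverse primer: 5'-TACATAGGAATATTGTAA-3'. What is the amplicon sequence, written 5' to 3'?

5'-TAACCACCTACCGTTTGACGTTATGAAGAATTACAATATTCCTATGTA-3'

Forward primer TAACCACCTACCGTTT is found on the top strand at positions 16–31.
Reverse complement of the reverse primer: TTACAATATTCCTATGTA. This occurs on the top strand at positions 46–63.
The product is the template from position 16 through 63 (48 bp).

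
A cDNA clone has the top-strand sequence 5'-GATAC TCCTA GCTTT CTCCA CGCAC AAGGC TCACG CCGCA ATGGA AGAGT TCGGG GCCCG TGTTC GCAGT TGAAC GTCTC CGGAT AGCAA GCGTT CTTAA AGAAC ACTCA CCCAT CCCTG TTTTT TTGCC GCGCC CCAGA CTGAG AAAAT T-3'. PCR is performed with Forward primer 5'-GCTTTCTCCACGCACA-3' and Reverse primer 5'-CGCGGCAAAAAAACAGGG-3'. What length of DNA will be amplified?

123 bp

Forward primer GCTTTCTCCACGCACA is found on the top strand at positions 11–26.
Reverse complement of the reverse primer: CCCTGTTTTTTTGCCGCG. This occurs on the top strand at positions 116–133.
The product runs from position 11 to position 133, so its length is 133 − 11 + 1 = 123 bp.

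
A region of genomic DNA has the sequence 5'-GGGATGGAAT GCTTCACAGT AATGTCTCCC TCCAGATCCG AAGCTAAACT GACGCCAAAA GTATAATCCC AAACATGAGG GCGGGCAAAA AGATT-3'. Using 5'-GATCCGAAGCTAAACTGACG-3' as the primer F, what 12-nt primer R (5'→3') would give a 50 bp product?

5'-CCGCCCTCATGT-3'

The forward primer binds at positions 35–54, so a 50 bp product ends at position 35 + 50 − 1 = 84.
The reverse primer anneals to the top strand over positions 73–84, i.e. to ACATGAGGGCGG.
Its sequence written 5'→3' is the reverse complement: CCGCCCTCATGT.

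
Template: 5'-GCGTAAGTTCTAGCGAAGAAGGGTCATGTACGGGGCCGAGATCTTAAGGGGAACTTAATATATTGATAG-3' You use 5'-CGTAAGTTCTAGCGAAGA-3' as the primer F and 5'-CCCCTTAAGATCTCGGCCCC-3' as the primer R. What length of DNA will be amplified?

50 bp

Scanning the template, CGTAAGTTCTAGCGAAGA occurs at positions 2–19; this primer anneals to the bottom strand there with its 3' end pointing downstream.
Taking the reverse complement of CCCCTTAAGATCTCGGCCCC gives GGGGCCGAGATCTTAAGGGG, found at positions 32–51 on the template; the primer anneals here to the top strand with its 3' end pointing upstream.
Product length = (reverse-primer end) − (forward-primer start) + 1 = 51 − 2 + 1 = 50 bp.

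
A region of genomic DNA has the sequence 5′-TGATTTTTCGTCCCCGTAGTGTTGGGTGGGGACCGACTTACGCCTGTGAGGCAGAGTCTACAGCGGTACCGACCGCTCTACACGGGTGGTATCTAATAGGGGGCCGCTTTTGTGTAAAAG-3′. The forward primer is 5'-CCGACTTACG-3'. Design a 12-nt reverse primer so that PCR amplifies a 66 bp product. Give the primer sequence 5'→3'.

The forward primer binds at positions 33–42, so a 66 bp product ends at position 33 + 66 − 1 = 98.
The reverse primer anneals to the top strand over positions 87–98, i.e. to TGGTATCTAATA.
Its sequence written 5'→3' is the reverse complement: TATTAGATACCA.

5'-TATTAGATACCA-3'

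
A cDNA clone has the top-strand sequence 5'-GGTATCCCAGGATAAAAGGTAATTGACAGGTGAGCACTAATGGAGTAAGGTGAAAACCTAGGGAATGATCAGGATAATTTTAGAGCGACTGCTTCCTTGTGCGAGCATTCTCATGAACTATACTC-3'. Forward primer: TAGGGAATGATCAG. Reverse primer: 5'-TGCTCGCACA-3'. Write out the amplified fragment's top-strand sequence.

5'-TAGGGAATGATCAGGATAATTTTAGAGCGACTGCTTCCTTGTGCGAGCA-3'

The forward primer matches the template at positions 59–72.
Taking the reverse complement of TGCTCGCACA gives TGTGCGAGCA, found at positions 98–107 on the template; the primer anneals here to the top strand with its 3' end pointing upstream.
The product is the template from position 59 through 107 (49 bp).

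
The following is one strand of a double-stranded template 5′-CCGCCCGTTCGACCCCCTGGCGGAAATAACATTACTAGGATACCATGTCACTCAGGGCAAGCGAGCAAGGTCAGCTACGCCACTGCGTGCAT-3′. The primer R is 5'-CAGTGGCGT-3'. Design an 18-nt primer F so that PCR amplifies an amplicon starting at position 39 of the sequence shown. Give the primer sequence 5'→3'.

5'-GATACCATGTCACTCAGG-3'

The reverse primer's reverse complement ACGCCACTG matches the template at positions 77–85; the product starts at position 39.
The forward primer is identical to the top strand over positions 39–56: GATACCATGTCACTCAGG.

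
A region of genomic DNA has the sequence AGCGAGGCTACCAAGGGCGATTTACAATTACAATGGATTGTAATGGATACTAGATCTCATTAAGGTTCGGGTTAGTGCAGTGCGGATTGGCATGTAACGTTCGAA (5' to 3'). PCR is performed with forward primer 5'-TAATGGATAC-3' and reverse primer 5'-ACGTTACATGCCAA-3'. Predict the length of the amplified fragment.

60 bp

Forward primer TAATGGATAC is found on the top strand at positions 41–50.
Taking the reverse complement of ACGTTACATGCCAA gives TTGGCATGTAACGT, found at positions 87–100 on the template; the primer anneals here to the top strand with its 3' end pointing upstream.
The product runs from position 41 to position 100, so its length is 100 − 41 + 1 = 60 bp.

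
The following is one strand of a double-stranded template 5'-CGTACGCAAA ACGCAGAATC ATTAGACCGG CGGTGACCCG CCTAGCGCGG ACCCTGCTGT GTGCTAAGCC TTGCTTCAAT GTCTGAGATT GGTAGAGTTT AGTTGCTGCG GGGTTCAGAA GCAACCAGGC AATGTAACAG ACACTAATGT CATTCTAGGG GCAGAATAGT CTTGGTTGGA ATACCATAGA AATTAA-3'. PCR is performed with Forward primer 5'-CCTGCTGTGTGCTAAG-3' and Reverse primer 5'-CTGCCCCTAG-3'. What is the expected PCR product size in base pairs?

112 bp

The forward primer matches the template at positions 53–68.
The reverse primer's reverse complement is CTAGGGGCAG, which matches the template at positions 155–164.
Amplicon spans positions 53–164: 112 bp.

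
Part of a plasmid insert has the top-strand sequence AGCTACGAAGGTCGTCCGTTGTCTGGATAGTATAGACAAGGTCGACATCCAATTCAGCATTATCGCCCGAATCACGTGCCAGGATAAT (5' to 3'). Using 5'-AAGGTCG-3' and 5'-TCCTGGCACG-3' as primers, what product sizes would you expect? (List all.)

The forward primer AAGGTCG matches the top strand at positions 8–14, 38–44.
The reverse primer's reverse complement is CGTGCCAGGA, matching at positions 75–84.
Each forward site pairs with the reverse site to give a product ending at position 84: sizes 77, 47 bp.

77 bp, 47 bp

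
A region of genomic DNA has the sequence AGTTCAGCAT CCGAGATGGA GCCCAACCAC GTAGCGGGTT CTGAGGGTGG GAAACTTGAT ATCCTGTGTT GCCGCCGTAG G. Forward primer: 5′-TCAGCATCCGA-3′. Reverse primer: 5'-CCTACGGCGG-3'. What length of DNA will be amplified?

78 bp

Scanning the template, TCAGCATCCGA occurs at positions 4–14; this primer anneals to the bottom strand there with its 3' end pointing downstream.
Reverse complement of the reverse primer: CCGCCGTAGG. This occurs on the top strand at positions 72–81.
The product runs from position 4 to position 81, so its length is 81 − 4 + 1 = 78 bp.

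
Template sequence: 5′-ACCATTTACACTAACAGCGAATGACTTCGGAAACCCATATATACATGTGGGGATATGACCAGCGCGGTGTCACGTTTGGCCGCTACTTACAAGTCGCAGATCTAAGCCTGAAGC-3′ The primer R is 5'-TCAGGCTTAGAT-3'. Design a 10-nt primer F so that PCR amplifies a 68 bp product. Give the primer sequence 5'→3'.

5'-CATGTGGGGA-3'

The reverse primer's reverse complement ATCTAAGCCTGA matches the template at positions 100–111, so the product ends at position 111.
A 68 bp product then starts at position 111 − 68 + 1 = 44.
The forward primer is identical to the top strand there: CATGTGGGGA.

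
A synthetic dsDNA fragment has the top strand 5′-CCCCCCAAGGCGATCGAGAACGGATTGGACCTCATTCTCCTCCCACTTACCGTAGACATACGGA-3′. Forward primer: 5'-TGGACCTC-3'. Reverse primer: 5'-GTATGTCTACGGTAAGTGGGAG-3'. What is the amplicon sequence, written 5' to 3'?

5'-TGGACCTCATTCTCCTCCCACTTACCGTAGACATAC-3'

Forward primer TGGACCTC is found on the top strand at positions 26–33.
Taking the reverse complement of GTATGTCTACGGTAAGTGGGAG gives CTCCCACTTACCGTAGACATAC, found at positions 40–61 on the template; the primer anneals here to the top strand with its 3' end pointing upstream.
The product is the template from position 26 through 61 (36 bp).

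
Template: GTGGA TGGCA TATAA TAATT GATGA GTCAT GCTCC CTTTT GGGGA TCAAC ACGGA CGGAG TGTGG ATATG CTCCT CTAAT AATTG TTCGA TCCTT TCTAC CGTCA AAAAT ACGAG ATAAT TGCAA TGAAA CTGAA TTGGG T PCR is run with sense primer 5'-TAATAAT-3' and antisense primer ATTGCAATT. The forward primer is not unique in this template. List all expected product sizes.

114 bp, 50 bp

The forward primer TAATAAT matches the top strand at positions 13–19, 77–83.
The reverse primer's reverse complement is AATTGCAAT, matching at positions 118–126.
Each forward site pairs with the reverse site to give a product ending at position 126: sizes 114, 50 bp.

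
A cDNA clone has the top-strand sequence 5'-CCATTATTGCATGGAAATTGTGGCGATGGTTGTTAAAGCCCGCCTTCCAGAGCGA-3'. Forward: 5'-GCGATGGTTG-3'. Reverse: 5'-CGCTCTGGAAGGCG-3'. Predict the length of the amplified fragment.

Scanning the template, GCGATGGTTG occurs at positions 23–32; this primer anneals to the bottom strand there with its 3' end pointing downstream.
Reverse complement of the reverse primer: CGCCTTCCAGAGCG. This occurs on the top strand at positions 41–54.
Product length = (reverse-primer end) − (forward-primer start) + 1 = 54 − 23 + 1 = 32 bp.

32 bp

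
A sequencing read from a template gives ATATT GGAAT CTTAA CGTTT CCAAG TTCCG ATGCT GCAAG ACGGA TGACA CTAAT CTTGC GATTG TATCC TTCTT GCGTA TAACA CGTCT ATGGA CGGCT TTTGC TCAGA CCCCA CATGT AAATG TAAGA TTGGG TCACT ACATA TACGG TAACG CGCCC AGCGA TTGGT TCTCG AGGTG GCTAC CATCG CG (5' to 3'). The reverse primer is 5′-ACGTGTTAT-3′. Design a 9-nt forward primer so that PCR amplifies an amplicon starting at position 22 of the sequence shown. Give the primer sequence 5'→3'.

The reverse primer's reverse complement ATAACACGT matches the template at positions 80–88; the product starts at position 22.
The forward primer is identical to the top strand over positions 22–30: CAAGTTCCG.

5'-CAAGTTCCG-3'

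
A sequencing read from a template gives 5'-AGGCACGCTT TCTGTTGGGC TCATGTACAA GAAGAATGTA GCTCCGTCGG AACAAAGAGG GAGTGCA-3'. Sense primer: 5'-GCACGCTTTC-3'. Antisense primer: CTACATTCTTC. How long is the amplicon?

Forward primer GCACGCTTTC is found on the top strand at positions 3–12.
The reverse primer's reverse complement is GAAGAATGTAG, which matches the template at positions 31–41.
Product length = (reverse-primer end) − (forward-primer start) + 1 = 41 − 3 + 1 = 39 bp.

39 bp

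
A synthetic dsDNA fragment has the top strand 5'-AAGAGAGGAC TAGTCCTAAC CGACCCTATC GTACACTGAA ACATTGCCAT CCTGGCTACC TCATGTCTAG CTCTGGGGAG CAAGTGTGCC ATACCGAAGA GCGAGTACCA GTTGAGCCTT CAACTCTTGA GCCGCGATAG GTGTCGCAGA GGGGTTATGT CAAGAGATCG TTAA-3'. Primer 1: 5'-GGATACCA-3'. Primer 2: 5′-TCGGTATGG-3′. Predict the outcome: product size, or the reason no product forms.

No product — primer 1 has no binding site in the template.

Primer 1 (GGATACCA) does not match the top strand, and its reverse complement TGGTATCC does not match either.
With no annealing site for primer 1, no amplification occurs.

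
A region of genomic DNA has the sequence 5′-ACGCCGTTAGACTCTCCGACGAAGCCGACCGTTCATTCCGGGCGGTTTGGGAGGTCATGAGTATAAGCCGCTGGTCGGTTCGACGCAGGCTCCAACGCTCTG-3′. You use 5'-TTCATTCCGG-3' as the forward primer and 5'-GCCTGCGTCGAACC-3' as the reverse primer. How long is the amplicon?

59 bp

The forward primer matches the template at positions 32–41.
Reverse complement of the reverse primer: GGTTCGACGCAGGC. This occurs on the top strand at positions 77–90.
The product runs from position 32 to position 90, so its length is 90 − 32 + 1 = 59 bp.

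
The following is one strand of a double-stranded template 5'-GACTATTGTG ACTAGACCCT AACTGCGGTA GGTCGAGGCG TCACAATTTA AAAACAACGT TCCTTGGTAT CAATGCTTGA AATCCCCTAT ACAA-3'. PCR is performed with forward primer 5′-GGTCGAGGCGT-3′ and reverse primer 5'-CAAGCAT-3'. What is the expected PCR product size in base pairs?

Forward primer GGTCGAGGCGT is found on the top strand at positions 31–41.
Reverse complement of the reverse primer: ATGCTTG. This occurs on the top strand at positions 73–79.
The product runs from position 31 to position 79, so its length is 79 − 31 + 1 = 49 bp.

49 bp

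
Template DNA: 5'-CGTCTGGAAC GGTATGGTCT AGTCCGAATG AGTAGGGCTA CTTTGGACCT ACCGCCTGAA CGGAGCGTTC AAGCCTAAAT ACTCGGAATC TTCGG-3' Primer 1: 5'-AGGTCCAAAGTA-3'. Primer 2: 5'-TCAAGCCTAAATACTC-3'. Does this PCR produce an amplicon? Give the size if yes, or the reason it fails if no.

No product — the primers' 3' ends point away from each other.

Primer 1 (AGGTCCAAAGTA) has reverse complement TACTTTGGACCT, which matches the top strand at positions 39–50; primer 1 anneals to the top strand there with its 3' end pointing upstream toward position 39.
Primer 2 (TCAAGCCTAAATACTC) matches the top strand directly at positions 69–84; it anneals to the bottom strand with its 3' end pointing downstream toward position 84.
The 3' ends diverge (primer 1 extends toward position 1, primer 2 toward position 95), so the primers never converge on a shared product.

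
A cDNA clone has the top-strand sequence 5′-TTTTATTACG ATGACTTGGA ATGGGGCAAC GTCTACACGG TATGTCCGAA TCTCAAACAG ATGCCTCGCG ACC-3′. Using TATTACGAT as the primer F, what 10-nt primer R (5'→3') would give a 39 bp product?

The forward primer binds at positions 4–12, so a 39 bp product ends at position 4 + 39 − 1 = 42.
The reverse primer anneals to the top strand over positions 33–42, i.e. to CTACACGGTA.
Its sequence written 5'→3' is the reverse complement: TACCGTGTAG.

5'-TACCGTGTAG-3'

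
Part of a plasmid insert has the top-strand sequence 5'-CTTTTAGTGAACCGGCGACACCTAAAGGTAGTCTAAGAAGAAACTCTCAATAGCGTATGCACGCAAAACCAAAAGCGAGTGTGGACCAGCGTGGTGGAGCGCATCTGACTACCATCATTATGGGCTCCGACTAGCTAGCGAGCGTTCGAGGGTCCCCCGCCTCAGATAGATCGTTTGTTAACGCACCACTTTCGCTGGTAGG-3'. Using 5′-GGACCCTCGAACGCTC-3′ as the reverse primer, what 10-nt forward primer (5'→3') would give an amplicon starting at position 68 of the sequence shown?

5'-ACCAAAAGCG-3'

The reverse primer's reverse complement GAGCGTTCGAGGGTCC matches the template at positions 140–155; the product starts at position 68.
The forward primer is identical to the top strand over positions 68–77: ACCAAAAGCG.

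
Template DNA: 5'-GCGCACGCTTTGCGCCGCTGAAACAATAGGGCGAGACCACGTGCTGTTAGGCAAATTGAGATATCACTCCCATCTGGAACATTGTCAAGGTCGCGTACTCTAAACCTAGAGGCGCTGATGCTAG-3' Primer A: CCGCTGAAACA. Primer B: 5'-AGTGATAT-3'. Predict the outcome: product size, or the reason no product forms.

Primer A (CCGCTGAAACA) matches the top strand at positions 15–25; it acts as a forward primer.
Primer B's reverse complement is ATATCACT, matching the top strand at positions 61–68; it acts as a reverse primer.
The 3' ends face each other across positions 15–68, giving a 54 bp product.

Yes — a 54 bp product.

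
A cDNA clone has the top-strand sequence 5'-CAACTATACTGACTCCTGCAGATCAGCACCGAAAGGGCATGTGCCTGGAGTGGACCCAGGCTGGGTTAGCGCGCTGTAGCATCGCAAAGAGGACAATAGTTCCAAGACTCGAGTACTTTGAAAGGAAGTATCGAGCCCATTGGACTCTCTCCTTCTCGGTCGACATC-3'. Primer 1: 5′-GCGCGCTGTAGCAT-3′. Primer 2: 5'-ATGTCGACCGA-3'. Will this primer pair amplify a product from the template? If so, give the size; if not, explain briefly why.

Yes — a 98 bp product.

Primer 1 (GCGCGCTGTAGCAT) matches the top strand at positions 69–82; it acts as a forward primer.
Primer 2's reverse complement is TCGGTCGACAT, matching the top strand at positions 156–166; it acts as a reverse primer.
The 3' ends face each other across positions 69–166, giving a 98 bp product.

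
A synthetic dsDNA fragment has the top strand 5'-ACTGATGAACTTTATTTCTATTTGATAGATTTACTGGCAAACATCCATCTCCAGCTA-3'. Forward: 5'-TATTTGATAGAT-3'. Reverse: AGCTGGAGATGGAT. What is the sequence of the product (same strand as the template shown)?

Scanning the template, TATTTGATAGAT occurs at positions 19–30; this primer anneals to the bottom strand there with its 3' end pointing downstream.
Reverse complement of the reverse primer: ATCCATCTCCAGCT. This occurs on the top strand at positions 43–56.
The product is the template from position 19 through 56 (38 bp).

5'-TATTTGATAGATTTACTGGCAAACATCCATCTCCAGCT-3'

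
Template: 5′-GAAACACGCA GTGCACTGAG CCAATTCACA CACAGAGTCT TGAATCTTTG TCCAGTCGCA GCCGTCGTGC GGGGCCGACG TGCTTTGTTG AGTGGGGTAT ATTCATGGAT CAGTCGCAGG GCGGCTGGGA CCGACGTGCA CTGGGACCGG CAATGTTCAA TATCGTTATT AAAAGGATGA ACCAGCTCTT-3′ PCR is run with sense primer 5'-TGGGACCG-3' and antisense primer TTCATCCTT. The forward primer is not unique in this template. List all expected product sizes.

The forward primer TGGGACCG matches the top strand at positions 126–133, 142–149.
The reverse primer's reverse complement is AAGGATGAA, matching at positions 173–181.
Each forward site pairs with the reverse site to give a product ending at position 181: sizes 56, 40 bp.

56 bp, 40 bp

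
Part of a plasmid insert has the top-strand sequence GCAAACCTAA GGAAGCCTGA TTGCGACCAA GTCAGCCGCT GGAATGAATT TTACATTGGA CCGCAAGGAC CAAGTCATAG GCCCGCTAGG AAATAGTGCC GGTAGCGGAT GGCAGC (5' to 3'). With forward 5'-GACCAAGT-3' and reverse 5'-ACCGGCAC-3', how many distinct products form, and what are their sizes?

Two products: 79 bp, 36 bp

The forward primer GACCAAGT matches the top strand at positions 25–32, 68–75.
The reverse primer's reverse complement is GTGCCGGT, matching at positions 96–103.
Each forward site pairs with the reverse site to give a product ending at position 103: sizes 79, 36 bp.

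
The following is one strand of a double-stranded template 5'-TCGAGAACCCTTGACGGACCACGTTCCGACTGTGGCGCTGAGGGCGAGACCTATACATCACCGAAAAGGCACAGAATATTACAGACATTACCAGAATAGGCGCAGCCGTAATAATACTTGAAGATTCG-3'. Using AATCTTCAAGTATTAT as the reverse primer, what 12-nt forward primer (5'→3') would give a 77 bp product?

The reverse primer's reverse complement ATAATACTTGAAGATT matches the template at positions 111–126, so the product ends at position 126.
A 77 bp product then starts at position 126 − 77 + 1 = 50.
The forward primer is identical to the top strand there: CCTATACATCAC.

5'-CCTATACATCAC-3'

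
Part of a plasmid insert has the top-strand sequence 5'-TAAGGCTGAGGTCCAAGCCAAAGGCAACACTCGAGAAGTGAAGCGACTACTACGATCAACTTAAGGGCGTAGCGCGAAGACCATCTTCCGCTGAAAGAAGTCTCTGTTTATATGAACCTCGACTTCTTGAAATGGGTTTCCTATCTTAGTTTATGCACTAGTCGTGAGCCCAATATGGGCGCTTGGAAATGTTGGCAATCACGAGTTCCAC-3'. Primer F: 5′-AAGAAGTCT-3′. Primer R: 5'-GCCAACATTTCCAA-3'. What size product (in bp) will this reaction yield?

The forward primer matches the template at positions 95–103.
Taking the reverse complement of GCCAACATTTCCAA gives TTGGAAATGTTGGC, found at positions 183–196 on the template; the primer anneals here to the top strand with its 3' end pointing upstream.
The product runs from position 95 to position 196, so its length is 196 − 95 + 1 = 102 bp.

102 bp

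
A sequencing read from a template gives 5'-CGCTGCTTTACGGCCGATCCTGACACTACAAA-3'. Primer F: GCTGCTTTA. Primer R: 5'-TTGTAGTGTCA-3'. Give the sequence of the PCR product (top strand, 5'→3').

Scanning the template, GCTGCTTTA occurs at positions 2–10; this primer anneals to the bottom strand there with its 3' end pointing downstream.
The reverse primer's reverse complement is TGACACTACAA, which matches the template at positions 21–31.
The product is the template from position 2 through 31 (30 bp).

5'-GCTGCTTTACGGCCGATCCTGACACTACAA-3'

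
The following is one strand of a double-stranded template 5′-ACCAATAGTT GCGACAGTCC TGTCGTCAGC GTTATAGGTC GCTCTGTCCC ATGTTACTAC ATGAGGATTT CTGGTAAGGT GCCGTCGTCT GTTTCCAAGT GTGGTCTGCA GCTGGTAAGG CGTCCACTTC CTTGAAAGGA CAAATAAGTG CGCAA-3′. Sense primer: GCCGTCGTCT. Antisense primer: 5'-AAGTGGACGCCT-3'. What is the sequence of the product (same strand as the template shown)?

The forward primer matches the template at positions 81–90.
Taking the reverse complement of AAGTGGACGCCT gives AGGCGTCCACTT, found at positions 118–129 on the template; the primer anneals here to the top strand with its 3' end pointing upstream.
The product is the template from position 81 through 129 (49 bp).

5'-GCCGTCGTCTGTTTCCAAGTGTGGTCTGCAGCTGGTAAGGCGTCCACTT-3'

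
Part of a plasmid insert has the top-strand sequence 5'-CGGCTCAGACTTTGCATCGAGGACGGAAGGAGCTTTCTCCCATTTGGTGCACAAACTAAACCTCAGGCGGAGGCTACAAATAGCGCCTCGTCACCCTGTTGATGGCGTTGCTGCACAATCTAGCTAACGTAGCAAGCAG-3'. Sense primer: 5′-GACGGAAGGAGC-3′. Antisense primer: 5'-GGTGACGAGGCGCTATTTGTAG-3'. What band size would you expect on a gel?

Scanning the template, GACGGAAGGAGC occurs at positions 22–33; this primer anneals to the bottom strand there with its 3' end pointing downstream.
The reverse primer's reverse complement is CTACAAATAGCGCCTCGTCACC, which matches the template at positions 74–95.
The product runs from position 22 to position 95, so its length is 95 − 22 + 1 = 74 bp.

74 bp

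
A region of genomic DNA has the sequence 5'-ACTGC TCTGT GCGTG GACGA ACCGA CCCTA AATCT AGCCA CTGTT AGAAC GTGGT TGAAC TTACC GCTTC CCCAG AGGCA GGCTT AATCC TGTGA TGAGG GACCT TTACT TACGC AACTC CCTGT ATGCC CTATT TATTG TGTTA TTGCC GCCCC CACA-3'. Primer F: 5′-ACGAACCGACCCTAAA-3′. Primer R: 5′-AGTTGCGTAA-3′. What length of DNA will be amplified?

103 bp

Forward primer ACGAACCGACCCTAAA is found on the top strand at positions 17–32.
Taking the reverse complement of AGTTGCGTAA gives TTACGCAACT, found at positions 110–119 on the template; the primer anneals here to the top strand with its 3' end pointing upstream.
Amplicon spans positions 17–119: 103 bp.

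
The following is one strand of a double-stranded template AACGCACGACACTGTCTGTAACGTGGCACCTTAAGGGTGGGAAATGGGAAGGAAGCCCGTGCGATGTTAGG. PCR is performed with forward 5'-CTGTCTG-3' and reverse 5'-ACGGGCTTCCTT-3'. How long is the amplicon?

Scanning the template, CTGTCTG occurs at positions 12–18; this primer anneals to the bottom strand there with its 3' end pointing downstream.
Reverse complement of the reverse primer: AAGGAAGCCCGT. This occurs on the top strand at positions 49–60.
Product length = (reverse-primer end) − (forward-primer start) + 1 = 60 − 12 + 1 = 49 bp.

49 bp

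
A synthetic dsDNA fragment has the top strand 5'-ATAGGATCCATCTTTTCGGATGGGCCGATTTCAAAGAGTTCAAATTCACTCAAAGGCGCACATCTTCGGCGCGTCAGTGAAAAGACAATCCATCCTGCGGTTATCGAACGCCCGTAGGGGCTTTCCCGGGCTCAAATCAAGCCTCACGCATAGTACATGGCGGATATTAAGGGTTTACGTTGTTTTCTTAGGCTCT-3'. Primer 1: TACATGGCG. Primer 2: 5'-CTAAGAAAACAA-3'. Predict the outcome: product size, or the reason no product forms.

Primer 1 (TACATGGCG) matches the top strand at positions 154–162; it acts as a forward primer.
Primer 2's reverse complement is TTGTTTTCTTAG, matching the top strand at positions 180–191; it acts as a reverse primer.
The 3' ends face each other across positions 154–191, giving a 38 bp product.

Yes — a 38 bp product.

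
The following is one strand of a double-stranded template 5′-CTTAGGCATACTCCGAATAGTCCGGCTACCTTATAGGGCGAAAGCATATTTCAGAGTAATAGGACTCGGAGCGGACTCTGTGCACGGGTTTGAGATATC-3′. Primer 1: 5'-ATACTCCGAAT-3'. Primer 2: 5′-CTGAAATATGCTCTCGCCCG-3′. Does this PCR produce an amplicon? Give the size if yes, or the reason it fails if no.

Primer 2 (CTGAAATATGCTCTCGCCCG) does not match the top strand, and its reverse complement CGGGCGAGAGCATATTTCAG does not match either.
With no annealing site for primer 2, no amplification occurs.

No product — primer 2 has no binding site in the template.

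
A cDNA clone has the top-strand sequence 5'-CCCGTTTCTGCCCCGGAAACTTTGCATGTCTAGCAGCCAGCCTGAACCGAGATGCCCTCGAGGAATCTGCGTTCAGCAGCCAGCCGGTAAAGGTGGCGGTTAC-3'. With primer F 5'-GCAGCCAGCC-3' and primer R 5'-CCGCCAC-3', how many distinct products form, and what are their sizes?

Two products: 67 bp, 24 bp

The forward primer GCAGCCAGCC matches the top strand at positions 33–42, 76–85.
The reverse primer's reverse complement is GTGGCGG, matching at positions 93–99.
Each forward site pairs with the reverse site to give a product ending at position 99: sizes 67, 24 bp.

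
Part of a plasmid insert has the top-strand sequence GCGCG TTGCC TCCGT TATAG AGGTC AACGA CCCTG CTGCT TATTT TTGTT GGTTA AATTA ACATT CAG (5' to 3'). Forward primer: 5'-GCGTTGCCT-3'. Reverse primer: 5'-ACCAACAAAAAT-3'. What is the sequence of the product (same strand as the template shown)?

5'-GCGTTGCCTCCGTTATAGAGGTCAACGACCCTGCTGCTTATTTTTGTTGGT-3'

The forward primer matches the template at positions 3–11.
Taking the reverse complement of ACCAACAAAAAT gives ATTTTTGTTGGT, found at positions 42–53 on the template; the primer anneals here to the top strand with its 3' end pointing upstream.
The product is the template from position 3 through 53 (51 bp).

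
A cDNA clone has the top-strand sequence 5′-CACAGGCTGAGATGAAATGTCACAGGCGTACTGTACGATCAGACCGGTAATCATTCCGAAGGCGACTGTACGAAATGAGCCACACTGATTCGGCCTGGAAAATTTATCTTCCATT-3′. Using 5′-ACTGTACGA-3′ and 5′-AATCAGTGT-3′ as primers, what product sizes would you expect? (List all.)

The forward primer ACTGTACGA matches the top strand at positions 30–38, 65–73.
The reverse primer's reverse complement is ACACTGATT, matching at positions 82–90.
Each forward site pairs with the reverse site to give a product ending at position 90: sizes 61, 26 bp.

61 bp, 26 bp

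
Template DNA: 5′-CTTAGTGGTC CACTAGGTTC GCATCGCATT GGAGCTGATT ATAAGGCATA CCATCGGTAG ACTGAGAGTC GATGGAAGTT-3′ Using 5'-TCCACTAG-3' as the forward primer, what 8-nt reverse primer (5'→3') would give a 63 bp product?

The forward primer binds at positions 9–16, so a 63 bp product ends at position 9 + 63 − 1 = 71.
The reverse primer anneals to the top strand over positions 64–71, i.e. to GAGAGTCG.
Its sequence written 5'→3' is the reverse complement: CGACTCTC.

5'-CGACTCTC-3'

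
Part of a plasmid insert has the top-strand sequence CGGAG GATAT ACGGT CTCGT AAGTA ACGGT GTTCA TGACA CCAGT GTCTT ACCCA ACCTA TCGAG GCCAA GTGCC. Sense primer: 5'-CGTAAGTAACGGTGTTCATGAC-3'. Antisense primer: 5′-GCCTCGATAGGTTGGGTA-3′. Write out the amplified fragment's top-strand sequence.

The forward primer matches the template at positions 18–39.
The reverse primer's reverse complement is TACCCAACCTATCGAGGC, which matches the template at positions 50–67.
The product is the template from position 18 through 67 (50 bp).

5'-CGTAAGTAACGGTGTTCATGACACCAGTGTCTTACCCAACCTATCGAGGC-3'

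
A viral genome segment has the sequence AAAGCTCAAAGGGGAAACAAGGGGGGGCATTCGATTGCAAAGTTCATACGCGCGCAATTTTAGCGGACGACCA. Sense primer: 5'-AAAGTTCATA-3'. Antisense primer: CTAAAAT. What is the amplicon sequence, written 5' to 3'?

Scanning the template, AAAGTTCATA occurs at positions 39–48; this primer anneals to the bottom strand there with its 3' end pointing downstream.
Reverse complement of the reverse primer: ATTTTAG. This occurs on the top strand at positions 57–63.
The product is the template from position 39 through 63 (25 bp).

5'-AAAGTTCATACGCGCGCAATTTTAG-3'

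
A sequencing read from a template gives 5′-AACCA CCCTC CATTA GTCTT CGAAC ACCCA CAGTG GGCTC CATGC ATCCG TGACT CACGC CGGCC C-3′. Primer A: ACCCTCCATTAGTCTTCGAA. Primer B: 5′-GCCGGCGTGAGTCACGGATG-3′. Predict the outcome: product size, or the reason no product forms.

Yes — a 60 bp product.

Primer A (ACCCTCCATTAGTCTTCGAA) matches the top strand at positions 5–24; it acts as a forward primer.
Primer B's reverse complement is CATCCGTGACTCACGCCGGC, matching the top strand at positions 45–64; it acts as a reverse primer.
The 3' ends face each other across positions 5–64, giving a 60 bp product.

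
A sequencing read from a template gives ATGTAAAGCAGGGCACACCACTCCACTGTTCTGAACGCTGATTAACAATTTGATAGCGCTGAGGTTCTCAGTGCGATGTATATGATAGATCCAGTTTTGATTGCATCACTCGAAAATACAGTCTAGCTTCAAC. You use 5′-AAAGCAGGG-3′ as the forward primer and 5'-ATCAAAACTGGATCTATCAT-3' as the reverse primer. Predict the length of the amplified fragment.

The forward primer matches the template at positions 5–13.
The reverse primer's reverse complement is ATGATAGATCCAGTTTTGAT, which matches the template at positions 82–101.
The product runs from position 5 to position 101, so its length is 101 − 5 + 1 = 97 bp.

97 bp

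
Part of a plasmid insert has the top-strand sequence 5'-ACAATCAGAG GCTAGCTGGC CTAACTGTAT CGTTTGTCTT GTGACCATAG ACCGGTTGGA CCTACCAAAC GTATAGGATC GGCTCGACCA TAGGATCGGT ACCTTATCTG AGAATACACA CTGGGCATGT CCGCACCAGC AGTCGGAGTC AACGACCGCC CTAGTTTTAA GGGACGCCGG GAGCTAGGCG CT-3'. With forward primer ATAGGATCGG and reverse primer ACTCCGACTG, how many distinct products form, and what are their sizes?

The forward primer ATAGGATCGG matches the top strand at positions 73–82, 90–99.
The reverse primer's reverse complement is CAGTCGGAGT, matching at positions 140–149.
Each forward site pairs with the reverse site to give a product ending at position 149: sizes 77, 60 bp.

Two products: 77 bp, 60 bp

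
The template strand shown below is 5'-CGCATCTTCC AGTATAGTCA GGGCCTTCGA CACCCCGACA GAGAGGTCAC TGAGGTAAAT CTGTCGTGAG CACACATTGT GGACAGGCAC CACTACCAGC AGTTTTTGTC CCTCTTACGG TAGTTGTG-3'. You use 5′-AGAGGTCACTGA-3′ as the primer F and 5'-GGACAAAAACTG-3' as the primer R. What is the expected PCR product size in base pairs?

Forward primer AGAGGTCACTGA is found on the top strand at positions 42–53.
Taking the reverse complement of GGACAAAAACTG gives CAGTTTTTGTCC, found at positions 100–111 on the template; the primer anneals here to the top strand with its 3' end pointing upstream.
Product length = (reverse-primer end) − (forward-primer start) + 1 = 111 − 42 + 1 = 70 bp.

70 bp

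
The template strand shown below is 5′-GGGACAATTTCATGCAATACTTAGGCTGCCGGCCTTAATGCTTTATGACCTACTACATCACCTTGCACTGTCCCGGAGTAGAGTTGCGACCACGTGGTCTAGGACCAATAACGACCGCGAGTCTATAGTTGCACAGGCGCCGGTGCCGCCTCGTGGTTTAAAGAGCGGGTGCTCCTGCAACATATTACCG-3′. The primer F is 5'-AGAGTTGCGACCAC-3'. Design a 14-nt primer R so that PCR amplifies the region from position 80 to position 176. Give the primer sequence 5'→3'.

5'-AGGAGCACCCGCTC-3'

The product's 3' end on the top strand is position 176.
The reverse primer anneals to the top strand over positions 163–176, i.e. to GAGCGGGTGCTCCT.
Its sequence written 5'→3' is the reverse complement: AGGAGCACCCGCTC.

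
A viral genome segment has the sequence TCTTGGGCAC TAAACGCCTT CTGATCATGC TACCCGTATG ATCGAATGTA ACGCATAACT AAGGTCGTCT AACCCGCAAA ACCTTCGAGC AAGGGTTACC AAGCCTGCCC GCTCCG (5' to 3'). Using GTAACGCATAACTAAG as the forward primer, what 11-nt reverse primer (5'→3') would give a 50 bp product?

5'-AACCCTTGCTC-3'

The forward primer binds at positions 48–63, so a 50 bp product ends at position 48 + 50 − 1 = 97.
The reverse primer anneals to the top strand over positions 87–97, i.e. to GAGCAAGGGTT.
Its sequence written 5'→3' is the reverse complement: AACCCTTGCTC.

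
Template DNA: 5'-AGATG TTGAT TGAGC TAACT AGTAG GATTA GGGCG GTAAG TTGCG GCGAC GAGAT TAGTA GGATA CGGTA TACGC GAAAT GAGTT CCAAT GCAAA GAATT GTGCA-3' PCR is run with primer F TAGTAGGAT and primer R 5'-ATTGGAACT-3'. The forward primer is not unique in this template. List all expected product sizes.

The forward primer TAGTAGGAT matches the top strand at positions 20–28, 56–64.
The reverse primer's reverse complement is AGTTCCAAT, matching at positions 82–90.
Each forward site pairs with the reverse site to give a product ending at position 90: sizes 71, 35 bp.

71 bp, 35 bp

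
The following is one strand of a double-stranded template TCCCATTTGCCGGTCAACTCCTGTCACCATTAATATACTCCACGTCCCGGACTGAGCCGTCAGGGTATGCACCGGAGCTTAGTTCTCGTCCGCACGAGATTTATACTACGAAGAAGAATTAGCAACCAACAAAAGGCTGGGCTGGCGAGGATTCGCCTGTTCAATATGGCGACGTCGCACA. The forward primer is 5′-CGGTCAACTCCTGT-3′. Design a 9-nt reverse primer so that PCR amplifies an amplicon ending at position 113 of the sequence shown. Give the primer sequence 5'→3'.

5'-CTTCGTAGT-3'

The forward primer binds at positions 11–24; the product's 3' end on the top strand is position 113.
The reverse primer anneals to the top strand over positions 105–113, i.e. to ACTACGAAG.
Its sequence written 5'→3' is the reverse complement: CTTCGTAGT.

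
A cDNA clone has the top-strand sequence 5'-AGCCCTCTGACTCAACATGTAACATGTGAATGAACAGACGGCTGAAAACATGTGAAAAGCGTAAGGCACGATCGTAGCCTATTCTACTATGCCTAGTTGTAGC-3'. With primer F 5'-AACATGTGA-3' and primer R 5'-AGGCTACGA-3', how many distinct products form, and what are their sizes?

The forward primer AACATGTGA matches the top strand at positions 21–29, 47–55.
The reverse primer's reverse complement is TCGTAGCCT, matching at positions 72–80.
Each forward site pairs with the reverse site to give a product ending at position 80: sizes 60, 34 bp.

Two products: 60 bp, 34 bp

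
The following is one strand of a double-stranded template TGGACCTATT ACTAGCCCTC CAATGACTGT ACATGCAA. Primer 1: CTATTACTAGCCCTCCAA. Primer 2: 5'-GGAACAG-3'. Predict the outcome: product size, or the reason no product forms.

No product — primer 2 has no binding site in the template.

Primer 2 (GGAACAG) does not match the top strand, and its reverse complement CTGTTCC does not match either.
With no annealing site for primer 2, no amplification occurs.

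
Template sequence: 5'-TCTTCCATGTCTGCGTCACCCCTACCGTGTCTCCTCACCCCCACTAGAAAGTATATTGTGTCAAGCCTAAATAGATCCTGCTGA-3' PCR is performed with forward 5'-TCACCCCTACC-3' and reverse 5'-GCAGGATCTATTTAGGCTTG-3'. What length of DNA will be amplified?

Scanning the template, TCACCCCTACC occurs at positions 16–26; this primer anneals to the bottom strand there with its 3' end pointing downstream.
Reverse complement of the reverse primer: CAAGCCTAAATAGATCCTGC. This occurs on the top strand at positions 62–81.
Product length = (reverse-primer end) − (forward-primer start) + 1 = 81 − 16 + 1 = 66 bp.

66 bp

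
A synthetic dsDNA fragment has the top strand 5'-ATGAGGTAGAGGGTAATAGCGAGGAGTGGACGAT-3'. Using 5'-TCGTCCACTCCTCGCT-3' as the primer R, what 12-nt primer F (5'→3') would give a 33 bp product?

5'-ATGAGGTAGAGG-3'

The reverse primer's reverse complement AGCGAGGAGTGGACGA matches the template at positions 18–33, so the product ends at position 33.
A 33 bp product then starts at position 33 − 33 + 1 = 1.
The forward primer is identical to the top strand there: ATGAGGTAGAGG.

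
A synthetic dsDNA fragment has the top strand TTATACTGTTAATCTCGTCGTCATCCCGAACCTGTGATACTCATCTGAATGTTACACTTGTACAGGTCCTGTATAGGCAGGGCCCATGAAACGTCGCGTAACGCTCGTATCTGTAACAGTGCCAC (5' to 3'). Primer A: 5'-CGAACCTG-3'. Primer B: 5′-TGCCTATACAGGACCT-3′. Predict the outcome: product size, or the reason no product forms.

Yes — a 53 bp product.

Primer A (CGAACCTG) matches the top strand at positions 27–34; it acts as a forward primer.
Primer B's reverse complement is AGGTCCTGTATAGGCA, matching the top strand at positions 64–79; it acts as a reverse primer.
The 3' ends face each other across positions 27–79, giving a 53 bp product.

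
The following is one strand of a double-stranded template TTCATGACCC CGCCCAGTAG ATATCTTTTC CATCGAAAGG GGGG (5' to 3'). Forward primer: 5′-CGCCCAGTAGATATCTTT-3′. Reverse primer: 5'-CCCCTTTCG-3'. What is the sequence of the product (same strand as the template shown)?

5'-CGCCCAGTAGATATCTTTTCCATCGAAAGGGG-3'

The forward primer matches the template at positions 11–28.
The reverse primer's reverse complement is CGAAAGGGG, which matches the template at positions 34–42.
The product is the template from position 11 through 42 (32 bp).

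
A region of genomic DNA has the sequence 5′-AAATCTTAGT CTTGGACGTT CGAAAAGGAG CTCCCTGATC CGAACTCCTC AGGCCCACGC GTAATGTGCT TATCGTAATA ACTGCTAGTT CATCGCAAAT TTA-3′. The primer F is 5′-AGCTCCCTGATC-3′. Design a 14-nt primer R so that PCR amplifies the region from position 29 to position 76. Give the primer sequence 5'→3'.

The product's 3' end on the top strand is position 76.
The reverse primer anneals to the top strand over positions 63–76, i.e. to AATGTGCTTATCGT.
Its sequence written 5'→3' is the reverse complement: ACGATAAGCACATT.

5'-ACGATAAGCACATT-3'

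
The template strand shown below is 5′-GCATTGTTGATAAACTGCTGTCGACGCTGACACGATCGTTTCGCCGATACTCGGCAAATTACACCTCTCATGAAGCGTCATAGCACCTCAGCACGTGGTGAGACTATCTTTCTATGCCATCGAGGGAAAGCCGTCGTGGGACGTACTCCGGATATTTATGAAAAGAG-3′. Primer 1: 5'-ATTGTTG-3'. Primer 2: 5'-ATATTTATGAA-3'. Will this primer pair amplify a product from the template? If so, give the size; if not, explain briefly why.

No product — both primers anneal to the same strand and extend in the same direction.

Primer 1 (ATTGTTG) matches the top strand at positions 3–9 (3' end points downstream).
Primer 2 (ATATTTATGAA) also matches the top strand directly, at positions 152–162 — its reverse complement TTCATAAATAT is not present.
Both primers anneal to the bottom strand with 3' ends pointing the same way, so neither can prime synthesis back toward the other.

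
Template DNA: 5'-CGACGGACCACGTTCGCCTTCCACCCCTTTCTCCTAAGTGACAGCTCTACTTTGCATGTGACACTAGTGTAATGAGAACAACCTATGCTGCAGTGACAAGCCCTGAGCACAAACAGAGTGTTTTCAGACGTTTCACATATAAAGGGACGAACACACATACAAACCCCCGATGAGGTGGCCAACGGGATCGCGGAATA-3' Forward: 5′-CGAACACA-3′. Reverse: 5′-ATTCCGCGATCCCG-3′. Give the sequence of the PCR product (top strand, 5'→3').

The forward primer matches the template at positions 148–155.
Reverse complement of the reverse primer: CGGGATCGCGGAAT. This occurs on the top strand at positions 183–196.
The product is the template from position 148 through 196 (49 bp).

5'-CGAACACACATACAAACCCCCGATGAGGTGGCCAACGGGATCGCGGAAT-3'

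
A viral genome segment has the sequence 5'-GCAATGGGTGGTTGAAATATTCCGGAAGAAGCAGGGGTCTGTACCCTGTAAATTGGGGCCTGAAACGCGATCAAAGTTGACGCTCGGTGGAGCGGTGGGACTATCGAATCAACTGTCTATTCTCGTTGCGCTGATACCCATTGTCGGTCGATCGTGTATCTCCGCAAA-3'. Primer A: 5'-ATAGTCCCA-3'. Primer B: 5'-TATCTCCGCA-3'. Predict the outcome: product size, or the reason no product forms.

No product — the primers' 3' ends point away from each other.

Primer A (ATAGTCCCA) has reverse complement TGGGACTAT, which matches the top strand at positions 96–104; primer A anneals to the top strand there with its 3' end pointing upstream toward position 96.
Primer B (TATCTCCGCA) matches the top strand directly at positions 157–166; it anneals to the bottom strand with its 3' end pointing downstream toward position 166.
The 3' ends diverge (primer A extends toward position 1, primer B toward position 168), so the primers never converge on a shared product.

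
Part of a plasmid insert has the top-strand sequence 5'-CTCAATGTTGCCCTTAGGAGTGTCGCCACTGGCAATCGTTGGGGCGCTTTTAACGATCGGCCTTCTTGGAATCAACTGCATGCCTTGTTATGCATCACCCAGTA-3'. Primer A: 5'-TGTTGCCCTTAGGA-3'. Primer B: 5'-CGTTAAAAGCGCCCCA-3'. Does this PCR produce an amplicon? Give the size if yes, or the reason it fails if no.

Yes — a 50 bp product.

Primer A (TGTTGCCCTTAGGA) matches the top strand at positions 6–19; it acts as a forward primer.
Primer B's reverse complement is TGGGGCGCTTTTAACG, matching the top strand at positions 40–55; it acts as a reverse primer.
The 3' ends face each other across positions 6–55, giving a 50 bp product.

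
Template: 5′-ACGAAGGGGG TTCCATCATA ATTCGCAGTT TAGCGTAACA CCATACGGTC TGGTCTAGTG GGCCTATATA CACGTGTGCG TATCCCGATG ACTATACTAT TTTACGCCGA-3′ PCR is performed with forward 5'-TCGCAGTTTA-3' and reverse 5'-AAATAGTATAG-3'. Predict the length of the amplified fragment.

Scanning the template, TCGCAGTTTA occurs at positions 23–32; this primer anneals to the bottom strand there with its 3' end pointing downstream.
Taking the reverse complement of AAATAGTATAG gives CTATACTATTT, found at positions 92–102 on the template; the primer anneals here to the top strand with its 3' end pointing upstream.
Product length = (reverse-primer end) − (forward-primer start) + 1 = 102 − 23 + 1 = 80 bp.

80 bp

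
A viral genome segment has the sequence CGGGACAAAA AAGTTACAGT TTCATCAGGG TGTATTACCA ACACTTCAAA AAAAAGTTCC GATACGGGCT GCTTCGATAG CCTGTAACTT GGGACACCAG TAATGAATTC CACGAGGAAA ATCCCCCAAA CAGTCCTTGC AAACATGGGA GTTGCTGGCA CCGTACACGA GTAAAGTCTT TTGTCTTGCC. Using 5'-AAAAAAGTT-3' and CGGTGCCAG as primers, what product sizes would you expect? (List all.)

The forward primer AAAAAAGTT matches the top strand at positions 7–15, 50–58.
The reverse primer's reverse complement is CTGGCACCG, matching at positions 155–163.
Each forward site pairs with the reverse site to give a product ending at position 163: sizes 157, 114 bp.

157 bp, 114 bp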